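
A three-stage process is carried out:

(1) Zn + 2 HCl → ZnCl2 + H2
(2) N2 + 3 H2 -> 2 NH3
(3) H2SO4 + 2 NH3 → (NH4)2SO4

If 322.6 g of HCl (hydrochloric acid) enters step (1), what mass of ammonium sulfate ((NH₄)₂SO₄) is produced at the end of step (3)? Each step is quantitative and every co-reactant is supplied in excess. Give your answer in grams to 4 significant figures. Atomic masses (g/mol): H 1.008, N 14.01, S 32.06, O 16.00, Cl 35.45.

194.9 g

M(HCl) = 1.008 + 35.45 = 36.458 g/mol.
M((NH4)2SO4) = 2(14.01) + 8(1.008) + 32.06 + 4(16.00) = 132.144 g/mol.
n(HCl) = 322.6 / 36.458 = 8.8485 mol.
Reaction (1): HCl→H2 ratio 2:1 ⇒ n(H2) = 4.4243 mol.
Reaction (2): H2→NH3 ratio 3:2 ⇒ n(NH3) = 2.9495 mol.
Reaction (3): NH3→(NH4)2SO4 ratio 2:1 ⇒ n((NH4)2SO4) = 1.4748 mol.
Mass of (NH4)2SO4 = 1.4748 × 132.144 = 194.88 g.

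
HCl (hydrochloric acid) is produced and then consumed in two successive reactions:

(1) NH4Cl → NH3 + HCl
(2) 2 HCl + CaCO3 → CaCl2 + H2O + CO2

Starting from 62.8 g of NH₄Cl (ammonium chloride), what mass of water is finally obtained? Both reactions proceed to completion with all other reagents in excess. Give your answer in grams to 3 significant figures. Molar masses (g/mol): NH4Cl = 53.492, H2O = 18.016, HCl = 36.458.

10.6 g

n(NH4Cl) = 62.80 / 53.492 = 1.174 mol.
Step 1 gives a 1:1 ratio of NH4Cl to HCl, so n(HCl) = 1.174 mol.
In step 2 the HCl:H2O ratio is 2:1, so n(H2O) = 0.5870 mol.
Mass of H2O = 0.5870 × 18.016 = 10.58 g.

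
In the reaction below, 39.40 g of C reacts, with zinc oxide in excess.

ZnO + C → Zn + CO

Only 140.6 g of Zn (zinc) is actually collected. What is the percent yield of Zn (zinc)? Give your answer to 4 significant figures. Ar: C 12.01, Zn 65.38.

65.55 %

M(C) = 12.01 g/mol.
M(Zn) = 65.38 g/mol.
n(C) = 39.400 g / 12.01 g/mol = 3.2806 mol.
From the equation the C:Zn mole ratio is 1:1, so n(Zn) = 3.2806 × 1/1 = 3.2806 mol.
Mass of Zn = 3.2806 mol × 65.38 g/mol = 214.49 g.
This is the theoretical yield. Percent yield = 140.6 g / 214.49 g × 100% = 65.552%.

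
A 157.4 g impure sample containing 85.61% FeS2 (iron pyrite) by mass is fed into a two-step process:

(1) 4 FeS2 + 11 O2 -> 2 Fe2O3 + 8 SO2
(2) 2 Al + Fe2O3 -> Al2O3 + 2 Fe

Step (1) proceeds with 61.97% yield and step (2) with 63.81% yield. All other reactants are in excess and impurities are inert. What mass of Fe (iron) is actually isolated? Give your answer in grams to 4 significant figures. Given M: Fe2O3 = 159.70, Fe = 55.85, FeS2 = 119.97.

24.81 g

Pure FeS2 = 157.4 × 0.8561 = 134.75 g.
n(FeS2) = 134.75 / 119.97 = 1.1232 mol.
Step 1 (FeS2:Fe2O3 = 4:2): theoretical n(Fe2O3) = 0.56160 mol; at 61.97% yield, n(Fe2O3) = 0.34802 mol.
Step 2 (Fe2O3:Fe = 1:2): theoretical n(Fe) = 0.69605 mol, so theoretical mass = 0.69605 × 55.85 = 38.874 g.
At 63.81% yield, actual mass of Fe = 38.874 × 0.6381 = 24.806 g.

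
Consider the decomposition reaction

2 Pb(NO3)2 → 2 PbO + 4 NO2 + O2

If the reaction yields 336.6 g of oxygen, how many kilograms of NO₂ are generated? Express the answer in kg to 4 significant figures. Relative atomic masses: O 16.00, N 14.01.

M(O2) = 2(16.00) = 32.00 g/mol.
M(NO2) = 14.01 + 2(16.00) = 46.01 g/mol.
n(O2) = 336.60 g / 32.00 g/mol = 10.519 mol.
From the equation the O2:NO2 mole ratio is 1:4, so n(NO2) = 10.519 × 4/1 = 42.075 mol.
Mass of NO2 = 42.075 mol × 46.01 g/mol = 1935.9 g.
Converting to kg: 1935.9 g = 1.936 kg.

1.936 kg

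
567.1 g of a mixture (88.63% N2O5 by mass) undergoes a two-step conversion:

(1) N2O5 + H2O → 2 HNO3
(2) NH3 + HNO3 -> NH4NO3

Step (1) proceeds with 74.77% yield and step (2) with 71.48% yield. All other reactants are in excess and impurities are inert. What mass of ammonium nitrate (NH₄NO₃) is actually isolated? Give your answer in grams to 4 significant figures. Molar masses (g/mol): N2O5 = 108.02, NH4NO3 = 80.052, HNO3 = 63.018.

398.2 g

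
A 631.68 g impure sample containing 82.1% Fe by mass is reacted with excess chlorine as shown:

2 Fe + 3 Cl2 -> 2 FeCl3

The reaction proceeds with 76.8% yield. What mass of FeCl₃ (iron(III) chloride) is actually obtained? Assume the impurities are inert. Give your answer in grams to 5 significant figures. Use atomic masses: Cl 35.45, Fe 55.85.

1156.7 g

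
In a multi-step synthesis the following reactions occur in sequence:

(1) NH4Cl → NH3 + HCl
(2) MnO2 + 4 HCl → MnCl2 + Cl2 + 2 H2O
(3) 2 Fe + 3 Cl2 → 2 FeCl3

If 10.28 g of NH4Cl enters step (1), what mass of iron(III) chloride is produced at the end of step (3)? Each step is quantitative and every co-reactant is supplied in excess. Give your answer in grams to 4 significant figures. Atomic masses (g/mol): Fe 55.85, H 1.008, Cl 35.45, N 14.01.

M(NH4Cl) = 14.01 + 4(1.008) + 35.45 = 53.492 g/mol.
M(FeCl3) = 55.85 + 3(35.45) = 162.20 g/mol.
n(NH4Cl) = 10.28 / 53.492 = 0.19218 mol.
Reaction (1): NH4Cl→HCl ratio 1:1 ⇒ n(HCl) = 0.19218 mol.
Reaction (2): HCl→Cl2 ratio 4:1 ⇒ n(Cl2) = 0.048045 mol.
Reaction (3): Cl2→FeCl3 ratio 3:2 ⇒ n(FeCl3) = 0.032030 mol.
Mass of FeCl3 = 0.032030 × 162.20 = 5.1952 g.

5.195 g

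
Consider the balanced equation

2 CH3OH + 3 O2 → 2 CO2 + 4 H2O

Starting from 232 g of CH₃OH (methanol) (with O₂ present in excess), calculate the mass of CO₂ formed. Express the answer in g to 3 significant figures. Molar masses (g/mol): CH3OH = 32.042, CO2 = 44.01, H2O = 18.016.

319 g

n(CH3OH) = 232.0 g / 32.042 g/mol = 7.240 mol.
From the equation the CH3OH:CO2 mole ratio is 2:2, so n(CO2) = 7.240 × 2/2 = 7.240 mol.
Mass of CO2 = 7.240 mol × 44.01 g/mol = 318.7 g.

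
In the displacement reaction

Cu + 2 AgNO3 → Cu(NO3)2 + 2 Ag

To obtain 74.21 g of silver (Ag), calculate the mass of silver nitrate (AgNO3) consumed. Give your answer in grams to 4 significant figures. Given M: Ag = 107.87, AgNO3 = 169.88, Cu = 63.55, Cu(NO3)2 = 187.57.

n(Ag) = 74.210 g / 107.87 g/mol = 0.68796 mol.
From the equation the Ag:AgNO3 mole ratio is 2:2, so n(AgNO3) = 0.68796 × 2/2 = 0.68796 mol.
Mass of AgNO3 = 0.68796 mol × 169.88 g/mol = 116.87 g.

116.9 g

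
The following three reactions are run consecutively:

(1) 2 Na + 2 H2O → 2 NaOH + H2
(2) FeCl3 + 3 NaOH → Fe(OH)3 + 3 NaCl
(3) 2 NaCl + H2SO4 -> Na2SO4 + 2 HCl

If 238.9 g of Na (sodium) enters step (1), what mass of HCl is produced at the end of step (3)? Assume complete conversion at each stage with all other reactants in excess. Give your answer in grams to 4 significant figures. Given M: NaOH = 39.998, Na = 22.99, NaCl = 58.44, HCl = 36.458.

378.9 g

n(Na) = 238.9 / 22.99 = 10.391 mol.
Reaction (1): Na→NaOH ratio 2:2 ⇒ n(NaOH) = 10.391 mol.
Reaction (2): NaOH→NaCl ratio 3:3 ⇒ n(NaCl) = 10.391 mol.
Reaction (3): NaCl→HCl ratio 2:2 ⇒ n(HCl) = 10.391 mol.
Mass of HCl = 10.391 × 36.458 = 378.85 g.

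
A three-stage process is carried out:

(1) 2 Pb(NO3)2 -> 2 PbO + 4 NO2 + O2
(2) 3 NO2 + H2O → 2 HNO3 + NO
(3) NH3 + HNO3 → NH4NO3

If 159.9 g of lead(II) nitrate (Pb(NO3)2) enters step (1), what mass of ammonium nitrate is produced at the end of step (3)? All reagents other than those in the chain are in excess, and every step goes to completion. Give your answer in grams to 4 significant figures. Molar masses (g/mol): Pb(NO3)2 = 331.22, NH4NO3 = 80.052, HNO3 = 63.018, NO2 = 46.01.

51.53 g

n(Pb(NO3)2) = 159.9 / 331.22 = 0.48276 mol.
Reaction (1): Pb(NO3)2→NO2 ratio 2:4 ⇒ n(NO2) = 0.96552 mol.
Reaction (2): NO2→HNO3 ratio 3:2 ⇒ n(HNO3) = 0.64368 mol.
Reaction (3): HNO3→NH4NO3 ratio 1:1 ⇒ n(NH4NO3) = 0.64368 mol.
Mass of NH4NO3 = 0.64368 × 80.052 = 51.528 g.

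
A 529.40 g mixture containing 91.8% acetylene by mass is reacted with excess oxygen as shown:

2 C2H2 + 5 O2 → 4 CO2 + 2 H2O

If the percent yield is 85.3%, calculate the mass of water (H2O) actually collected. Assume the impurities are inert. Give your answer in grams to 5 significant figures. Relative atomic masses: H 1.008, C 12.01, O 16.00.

286.85 g

Pure C2H2 available = 529.40 g × 0.918 = 485.989 g.
M(C2H2) = 2(12.01) + 2(1.008) = 26.036 g/mol.
M(H2O) = 2(1.008) + 16.00 = 18.016 g/mol.
n(C2H2) = 485.989 g / 26.036 g/mol = 18.6660 mol.
From the equation the C2H2:H2O mole ratio is 2:2, so n(H2O) = 18.6660 × 2/2 = 18.6660 mol.
Mass of H2O = 18.6660 mol × 18.016 g/mol = 336.288 g.
Actual mass collected = 336.288 g × 0.853 = 286.853 g.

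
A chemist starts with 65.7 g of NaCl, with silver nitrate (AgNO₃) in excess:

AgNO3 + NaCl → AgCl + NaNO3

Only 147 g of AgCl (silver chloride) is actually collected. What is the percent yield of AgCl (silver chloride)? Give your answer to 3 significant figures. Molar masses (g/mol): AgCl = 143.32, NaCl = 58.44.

91.2 %

n(NaCl) = 65.70 g / 58.44 g/mol = 1.124 mol.
From the equation the NaCl:AgCl mole ratio is 1:1, so n(AgCl) = 1.124 × 1/1 = 1.124 mol.
Mass of AgCl = 1.124 mol × 143.32 g/mol = 161.1 g.
This is the theoretical yield. Percent yield = 147 g / 161.1 g × 100% = 91.23%.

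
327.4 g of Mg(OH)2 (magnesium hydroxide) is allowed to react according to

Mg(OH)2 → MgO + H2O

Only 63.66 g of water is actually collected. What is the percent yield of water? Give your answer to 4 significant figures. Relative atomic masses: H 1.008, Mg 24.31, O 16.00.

M(Mg(OH)2) = 24.31 + 2(16.00) + 2(1.008) = 58.326 g/mol.
M(H2O) = 2(1.008) + 16.00 = 18.016 g/mol.
n(Mg(OH)2) = 327.40 g / 58.326 g/mol = 5.6133 mol.
From the equation the Mg(OH)2:H2O mole ratio is 1:1, so n(H2O) = 5.6133 × 1/1 = 5.6133 mol.
Mass of H2O = 5.6133 mol × 18.016 g/mol = 101.13 g.
This is the theoretical yield. Percent yield = 63.66 g / 101.13 g × 100% = 62.949%.

62.95 %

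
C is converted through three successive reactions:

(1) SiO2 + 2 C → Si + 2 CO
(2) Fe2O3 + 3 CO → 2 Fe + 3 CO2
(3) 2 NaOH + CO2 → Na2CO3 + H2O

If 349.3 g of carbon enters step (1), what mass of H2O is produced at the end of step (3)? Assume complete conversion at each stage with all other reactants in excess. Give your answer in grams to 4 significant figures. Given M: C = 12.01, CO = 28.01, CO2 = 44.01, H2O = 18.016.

524.0 g

n(C) = 349.3 / 12.01 = 29.084 mol.
Reaction (1): C→CO ratio 2:2 ⇒ n(CO) = 29.084 mol.
Reaction (2): CO→CO2 ratio 3:3 ⇒ n(CO2) = 29.084 mol.
Reaction (3): CO2→H2O ratio 1:1 ⇒ n(H2O) = 29.084 mol.
Mass of H2O = 29.084 × 18.016 = 523.98 g.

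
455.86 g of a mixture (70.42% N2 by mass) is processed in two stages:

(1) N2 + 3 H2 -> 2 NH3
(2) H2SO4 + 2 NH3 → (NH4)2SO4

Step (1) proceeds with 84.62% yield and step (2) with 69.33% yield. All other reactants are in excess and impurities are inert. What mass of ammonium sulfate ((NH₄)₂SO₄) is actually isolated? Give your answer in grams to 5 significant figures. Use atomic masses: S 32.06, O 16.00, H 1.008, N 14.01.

888.18 g

Pure N2 = 455.86 × 0.7042 = 321.017 g.
M(N2) = 2(14.01) = 28.02 g/mol.
M((NH4)2SO4) = 2(14.01) + 8(1.008) + 32.06 + 4(16.00) = 132.144 g/mol.
n(N2) = 321.017 / 28.02 = 11.4567 mol.
Step 1 (N2:NH3 = 1:2): theoretical n(NH3) = 22.9134 mol; at 84.62% yield, n(NH3) = 19.3893 mol.
Step 2 (NH3:(NH4)2SO4 = 2:1): theoretical n((NH4)2SO4) = 9.69466 mol, so theoretical mass = 9.69466 × 132.144 = 1281.09 g.
At 69.33% yield, actual mass of (NH4)2SO4 = 1281.09 × 0.6933 = 888.180 g.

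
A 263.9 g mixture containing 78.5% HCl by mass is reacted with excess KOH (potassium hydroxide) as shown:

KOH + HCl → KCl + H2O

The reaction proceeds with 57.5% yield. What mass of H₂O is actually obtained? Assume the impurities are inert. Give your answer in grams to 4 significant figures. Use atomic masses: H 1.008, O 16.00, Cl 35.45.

Pure HCl available = 263.9 g × 0.785 = 207.16 g.
M(HCl) = 1.008 + 35.45 = 36.458 g/mol.
M(H2O) = 2(1.008) + 16.00 = 18.016 g/mol.
n(HCl) = 207.16 g / 36.458 g/mol = 5.6822 mol.
From the equation the HCl:H2O mole ratio is 1:1, so n(H2O) = 5.6822 × 1/1 = 5.6822 mol.
Mass of H2O = 5.6822 mol × 18.016 g/mol = 102.37 g.
Actual mass collected = 102.37 g × 0.575 = 58.863 g.

58.86 g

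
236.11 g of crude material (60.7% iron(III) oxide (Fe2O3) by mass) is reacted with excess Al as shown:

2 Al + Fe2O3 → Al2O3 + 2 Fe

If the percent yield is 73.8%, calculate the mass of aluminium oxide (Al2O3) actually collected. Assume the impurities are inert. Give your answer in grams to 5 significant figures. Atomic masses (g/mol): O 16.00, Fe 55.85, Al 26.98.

Pure Fe2O3 available = 236.11 g × 0.607 = 143.319 g.
M(Fe2O3) = 2(55.85) + 3(16.00) = 159.70 g/mol.
M(Al2O3) = 2(26.98) + 3(16.00) = 101.96 g/mol.
n(Fe2O3) = 143.319 g / 159.70 g/mol = 0.897425 mol.
From the equation the Fe2O3:Al2O3 mole ratio is 1:1, so n(Al2O3) = 0.897425 × 1/1 = 0.897425 mol.
Mass of Al2O3 = 0.897425 mol × 101.96 g/mol = 91.5015 g.
Actual mass collected = 91.5015 g × 0.738 = 67.5281 g.

67.528 g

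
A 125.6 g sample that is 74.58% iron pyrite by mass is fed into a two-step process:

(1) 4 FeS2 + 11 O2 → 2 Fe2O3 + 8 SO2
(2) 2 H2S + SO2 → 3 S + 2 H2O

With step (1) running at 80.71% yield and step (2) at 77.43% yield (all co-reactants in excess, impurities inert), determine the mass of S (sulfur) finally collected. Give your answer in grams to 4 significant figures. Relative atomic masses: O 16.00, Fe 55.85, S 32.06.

Pure FeS2 = 125.6 × 0.7458 = 93.672 g.
M(FeS2) = 55.85 + 2(32.06) = 119.97 g/mol.
M(S) = 32.06 g/mol.
n(FeS2) = 93.672 / 119.97 = 0.78080 mol.
Step 1 (FeS2:SO2 = 4:8): theoretical n(SO2) = 1.5616 mol; at 80.71% yield, n(SO2) = 1.2604 mol.
Step 2 (SO2:S = 1:3): theoretical n(S) = 3.7811 mol, so theoretical mass = 3.7811 × 32.06 = 121.22 g.
At 77.43% yield, actual mass of S = 121.22 × 0.7743 = 93.862 g.

93.86 g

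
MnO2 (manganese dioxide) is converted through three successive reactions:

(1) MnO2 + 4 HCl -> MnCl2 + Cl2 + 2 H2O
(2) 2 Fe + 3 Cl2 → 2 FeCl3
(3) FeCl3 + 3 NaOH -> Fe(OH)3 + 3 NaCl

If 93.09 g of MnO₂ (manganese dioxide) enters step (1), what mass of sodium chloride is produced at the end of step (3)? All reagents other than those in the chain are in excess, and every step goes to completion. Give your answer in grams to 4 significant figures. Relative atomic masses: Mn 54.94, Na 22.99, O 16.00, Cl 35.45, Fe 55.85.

M(MnO2) = 54.94 + 2(16.00) = 86.94 g/mol.
M(NaCl) = 22.99 + 35.45 = 58.44 g/mol.
n(MnO2) = 93.09 / 86.94 = 1.0707 mol.
Reaction (1): MnO2→Cl2 ratio 1:1 ⇒ n(Cl2) = 1.0707 mol.
Reaction (2): Cl2→FeCl3 ratio 3:2 ⇒ n(FeCl3) = 0.71383 mol.
Reaction (3): FeCl3→NaCl ratio 1:3 ⇒ n(NaCl) = 2.1415 mol.
Mass of NaCl = 2.1415 × 58.44 = 125.15 g.

125.1 g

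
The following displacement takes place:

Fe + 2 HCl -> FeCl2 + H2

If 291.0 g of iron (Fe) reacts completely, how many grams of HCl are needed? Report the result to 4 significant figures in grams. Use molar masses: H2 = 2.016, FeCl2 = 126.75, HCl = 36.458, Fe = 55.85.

n(Fe) = 291.00 g / 55.85 g/mol = 5.2104 mol.
From the equation the Fe:HCl mole ratio is 1:2, so n(HCl) = 5.2104 × 2/1 = 10.421 mol.
Mass of HCl = 10.421 mol × 36.458 g/mol = 379.92 g.

379.9 g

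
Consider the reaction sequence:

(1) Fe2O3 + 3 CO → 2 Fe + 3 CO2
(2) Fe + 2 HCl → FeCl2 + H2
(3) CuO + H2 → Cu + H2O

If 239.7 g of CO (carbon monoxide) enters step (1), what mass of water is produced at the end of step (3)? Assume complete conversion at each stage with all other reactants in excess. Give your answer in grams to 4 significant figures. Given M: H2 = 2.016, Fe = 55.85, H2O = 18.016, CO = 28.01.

102.8 g

n(CO) = 239.7 / 28.01 = 8.5577 mol.
Reaction (1): CO→Fe ratio 3:2 ⇒ n(Fe) = 5.7051 mol.
Reaction (2): Fe→H2 ratio 1:1 ⇒ n(H2) = 5.7051 mol.
Reaction (3): H2→H2O ratio 1:1 ⇒ n(H2O) = 5.7051 mol.
Mass of H2O = 5.7051 × 18.016 = 102.78 g.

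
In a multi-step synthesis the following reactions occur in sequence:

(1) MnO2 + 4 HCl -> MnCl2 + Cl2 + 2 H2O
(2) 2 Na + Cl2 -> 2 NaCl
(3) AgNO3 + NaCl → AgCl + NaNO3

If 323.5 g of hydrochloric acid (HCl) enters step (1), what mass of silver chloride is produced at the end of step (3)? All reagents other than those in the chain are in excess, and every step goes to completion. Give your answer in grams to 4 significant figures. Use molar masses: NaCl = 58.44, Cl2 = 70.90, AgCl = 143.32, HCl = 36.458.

n(HCl) = 323.5 / 36.458 = 8.8732 mol.
Reaction (1): HCl→Cl2 ratio 4:1 ⇒ n(Cl2) = 2.2183 mol.
Reaction (2): Cl2→NaCl ratio 1:2 ⇒ n(NaCl) = 4.4366 mol.
Reaction (3): NaCl→AgCl ratio 1:1 ⇒ n(AgCl) = 4.4366 mol.
Mass of AgCl = 4.4366 × 143.32 = 635.86 g.

635.9 g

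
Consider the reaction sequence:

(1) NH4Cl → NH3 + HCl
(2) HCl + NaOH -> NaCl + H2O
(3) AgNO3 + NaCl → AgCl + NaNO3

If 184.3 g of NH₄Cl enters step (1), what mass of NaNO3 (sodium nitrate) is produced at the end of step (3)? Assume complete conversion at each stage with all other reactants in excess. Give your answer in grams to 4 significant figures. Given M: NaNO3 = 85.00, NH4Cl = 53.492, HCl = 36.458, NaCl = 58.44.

292.9 g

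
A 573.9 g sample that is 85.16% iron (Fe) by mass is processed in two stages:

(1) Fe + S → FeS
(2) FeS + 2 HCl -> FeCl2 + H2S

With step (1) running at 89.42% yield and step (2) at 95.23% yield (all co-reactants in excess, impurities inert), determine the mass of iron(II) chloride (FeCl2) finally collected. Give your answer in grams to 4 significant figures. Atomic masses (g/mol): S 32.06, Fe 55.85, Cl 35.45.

Pure Fe = 573.9 × 0.8516 = 488.73 g.
M(Fe) = 55.85 g/mol.
M(FeCl2) = 55.85 + 2(35.45) = 126.75 g/mol.
n(Fe) = 488.73 / 55.85 = 8.7508 mol.
Step 1 (Fe:FeS = 1:1): theoretical n(FeS) = 8.7508 mol; at 89.42% yield, n(FeS) = 7.8250 mol.
Step 2 (FeS:FeCl2 = 1:1): theoretical n(FeCl2) = 7.8250 mol, so theoretical mass = 7.8250 × 126.75 = 991.82 g.
At 95.23% yield, actual mass of FeCl2 = 991.82 × 0.9523 = 944.51 g.

944.5 g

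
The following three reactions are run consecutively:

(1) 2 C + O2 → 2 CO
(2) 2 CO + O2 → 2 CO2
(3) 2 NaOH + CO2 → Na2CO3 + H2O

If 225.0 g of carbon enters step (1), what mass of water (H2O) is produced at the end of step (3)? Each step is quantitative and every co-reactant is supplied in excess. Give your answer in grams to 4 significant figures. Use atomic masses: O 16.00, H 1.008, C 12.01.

337.5 g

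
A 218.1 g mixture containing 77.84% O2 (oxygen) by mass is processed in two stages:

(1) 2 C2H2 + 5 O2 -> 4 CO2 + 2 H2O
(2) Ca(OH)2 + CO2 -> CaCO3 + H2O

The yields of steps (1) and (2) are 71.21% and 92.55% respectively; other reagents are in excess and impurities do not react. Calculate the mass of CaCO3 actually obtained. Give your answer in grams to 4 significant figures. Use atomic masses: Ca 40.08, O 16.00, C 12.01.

280.0 g

Pure O2 = 218.1 × 0.7784 = 169.77 g.
M(O2) = 2(16.00) = 32.00 g/mol.
M(CaCO3) = 40.08 + 12.01 + 3(16.00) = 100.09 g/mol.
n(O2) = 169.77 / 32.00 = 5.3053 mol.
Step 1 (O2:CO2 = 5:4): theoretical n(CO2) = 4.2442 mol; at 71.21% yield, n(CO2) = 3.0223 mol.
Step 2 (CO2:CaCO3 = 1:1): theoretical n(CaCO3) = 3.0223 mol, so theoretical mass = 3.0223 × 100.09 = 302.50 g.
At 92.55% yield, actual mass of CaCO3 = 302.50 × 0.9255 = 279.97 g.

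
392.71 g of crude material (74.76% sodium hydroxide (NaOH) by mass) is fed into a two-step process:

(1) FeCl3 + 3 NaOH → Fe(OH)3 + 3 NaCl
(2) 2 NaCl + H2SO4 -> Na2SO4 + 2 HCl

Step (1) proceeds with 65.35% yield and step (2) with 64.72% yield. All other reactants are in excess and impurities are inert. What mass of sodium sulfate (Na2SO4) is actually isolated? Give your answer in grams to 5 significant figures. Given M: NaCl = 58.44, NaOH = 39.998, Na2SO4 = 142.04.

Pure NaOH = 392.71 × 0.7476 = 293.590 g.
n(NaOH) = 293.590 / 39.998 = 7.34012 mol.
Step 1 (NaOH:NaCl = 3:3): theoretical n(NaCl) = 7.34012 mol; at 65.35% yield, n(NaCl) = 4.79677 mol.
Step 2 (NaCl:Na2SO4 = 2:1): theoretical n(Na2SO4) = 2.39838 mol, so theoretical mass = 2.39838 × 142.04 = 340.666 g.
At 64.72% yield, actual mass of Na2SO4 = 340.666 × 0.6472 = 220.479 g.

220.48 g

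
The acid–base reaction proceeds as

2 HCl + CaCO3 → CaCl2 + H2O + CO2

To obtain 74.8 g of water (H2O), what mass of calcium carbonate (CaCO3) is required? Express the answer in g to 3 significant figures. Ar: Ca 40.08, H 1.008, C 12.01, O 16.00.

M(H2O) = 2(1.008) + 16.00 = 18.016 g/mol.
M(CaCO3) = 40.08 + 12.01 + 3(16.00) = 100.09 g/mol.
n(H2O) = 74.80 g / 18.016 g/mol = 4.152 mol.
From the equation the H2O:CaCO3 mole ratio is 1:1, so n(CaCO3) = 4.152 × 1/1 = 4.152 mol.
Mass of CaCO3 = 4.152 mol × 100.09 g/mol = 415.6 g.

416 g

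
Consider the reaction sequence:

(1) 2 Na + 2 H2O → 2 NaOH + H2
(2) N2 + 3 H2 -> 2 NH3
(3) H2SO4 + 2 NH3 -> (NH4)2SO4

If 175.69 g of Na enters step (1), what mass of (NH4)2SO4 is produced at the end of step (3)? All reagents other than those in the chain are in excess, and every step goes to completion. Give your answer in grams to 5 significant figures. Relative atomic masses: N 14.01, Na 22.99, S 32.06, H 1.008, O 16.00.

168.31 g

M(Na) = 22.99 g/mol.
M((NH4)2SO4) = 2(14.01) + 8(1.008) + 32.06 + 4(16.00) = 132.144 g/mol.
n(Na) = 175.69 / 22.99 = 7.64202 mol.
Reaction (1): Na→H2 ratio 2:1 ⇒ n(H2) = 3.82101 mol.
Reaction (2): H2→NH3 ratio 3:2 ⇒ n(NH3) = 2.54734 mol.
Reaction (3): NH3→(NH4)2SO4 ratio 2:1 ⇒ n((NH4)2SO4) = 1.27367 mol.
Mass of (NH4)2SO4 = 1.27367 × 132.144 = 168.308 g.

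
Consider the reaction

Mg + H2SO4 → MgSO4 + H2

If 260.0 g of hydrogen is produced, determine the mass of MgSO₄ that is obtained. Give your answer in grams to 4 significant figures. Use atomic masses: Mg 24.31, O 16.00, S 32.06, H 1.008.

15520 g

M(H2) = 2(1.008) = 2.016 g/mol.
M(MgSO4) = 24.31 + 32.06 + 4(16.00) = 120.37 g/mol.
n(H2) = 260.00 g / 2.016 g/mol = 128.97 mol.
From the equation the H2:MgSO4 mole ratio is 1:1, so n(MgSO4) = 128.97 × 1/1 = 128.97 mol.
Mass of MgSO4 = 128.97 mol × 120.37 g/mol = 15524 g.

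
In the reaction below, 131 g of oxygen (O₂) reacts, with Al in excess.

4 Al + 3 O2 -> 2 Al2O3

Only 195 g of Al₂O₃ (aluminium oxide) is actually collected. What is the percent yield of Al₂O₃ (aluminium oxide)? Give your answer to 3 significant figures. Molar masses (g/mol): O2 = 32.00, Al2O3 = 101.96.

70.1 %

n(O2) = 131.0 g / 32.00 g/mol = 4.094 mol.
From the equation the O2:Al2O3 mole ratio is 3:2, so n(Al2O3) = 4.094 × 2/3 = 2.729 mol.
Mass of Al2O3 = 2.729 mol × 101.96 g/mol = 278.3 g.
This is the theoretical yield. Percent yield = 195 g / 278.3 g × 100% = 70.08%.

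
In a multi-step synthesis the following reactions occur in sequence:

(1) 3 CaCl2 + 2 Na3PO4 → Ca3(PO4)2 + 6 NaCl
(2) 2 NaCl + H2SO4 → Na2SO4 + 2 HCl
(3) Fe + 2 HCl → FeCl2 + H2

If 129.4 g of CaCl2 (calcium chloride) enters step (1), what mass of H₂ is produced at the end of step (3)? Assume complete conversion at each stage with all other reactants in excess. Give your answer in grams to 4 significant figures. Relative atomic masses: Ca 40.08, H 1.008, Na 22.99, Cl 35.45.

M(CaCl2) = 40.08 + 2(35.45) = 110.98 g/mol.
M(H2) = 2(1.008) = 2.016 g/mol.
n(CaCl2) = 129.4 / 110.98 = 1.1660 mol.
Reaction (1): CaCl2→NaCl ratio 3:6 ⇒ n(NaCl) = 2.3320 mol.
Reaction (2): NaCl→HCl ratio 2:2 ⇒ n(HCl) = 2.3320 mol.
Reaction (3): HCl→H2 ratio 2:1 ⇒ n(H2) = 1.1660 mol.
Mass of H2 = 1.1660 × 2.016 = 2.3506 g.

2.351 g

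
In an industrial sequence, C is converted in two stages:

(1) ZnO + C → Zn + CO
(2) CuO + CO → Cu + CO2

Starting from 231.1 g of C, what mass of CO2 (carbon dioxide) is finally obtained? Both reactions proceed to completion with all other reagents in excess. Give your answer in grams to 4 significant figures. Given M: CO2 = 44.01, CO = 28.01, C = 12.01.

n(C) = 231.10 / 12.01 = 19.242 mol.
Step 1 gives a 1:1 ratio of C to CO, so n(CO) = 19.242 mol.
In step 2 the CO:CO2 ratio is 1:1, so n(CO2) = 19.242 mol.
Mass of CO2 = 19.242 × 44.01 = 846.85 g.

846.9 g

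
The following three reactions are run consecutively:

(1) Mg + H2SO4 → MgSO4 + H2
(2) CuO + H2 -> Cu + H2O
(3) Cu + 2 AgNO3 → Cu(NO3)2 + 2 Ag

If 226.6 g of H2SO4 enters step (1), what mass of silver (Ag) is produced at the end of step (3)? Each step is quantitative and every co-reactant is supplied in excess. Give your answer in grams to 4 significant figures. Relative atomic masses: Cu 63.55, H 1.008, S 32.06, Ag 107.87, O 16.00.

498.5 g

M(H2SO4) = 2(1.008) + 32.06 + 4(16.00) = 98.076 g/mol.
M(Ag) = 107.87 g/mol.
n(H2SO4) = 226.6 / 98.076 = 2.3105 mol.
Reaction (1): H2SO4→H2 ratio 1:1 ⇒ n(H2) = 2.3105 mol.
Reaction (2): H2→Cu ratio 1:1 ⇒ n(Cu) = 2.3105 mol.
Reaction (3): Cu→Ag ratio 1:2 ⇒ n(Ag) = 4.6209 mol.
Mass of Ag = 4.6209 × 107.87 = 498.46 g.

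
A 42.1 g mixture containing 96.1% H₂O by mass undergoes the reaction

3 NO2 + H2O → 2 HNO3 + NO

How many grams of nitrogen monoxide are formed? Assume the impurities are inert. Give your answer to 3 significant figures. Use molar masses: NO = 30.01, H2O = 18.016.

67.4 g

Mass of pure H2O = 42.1 g × 0.961 = 40.46 g.
n(H2O) = 40.46 g / 18.016 g/mol = 2.246 mol.
From the equation the H2O:NO mole ratio is 1:1, so n(NO) = 2.246 × 1/1 = 2.246 mol.
Mass of NO = 2.246 mol × 30.01 g/mol = 67.39 g.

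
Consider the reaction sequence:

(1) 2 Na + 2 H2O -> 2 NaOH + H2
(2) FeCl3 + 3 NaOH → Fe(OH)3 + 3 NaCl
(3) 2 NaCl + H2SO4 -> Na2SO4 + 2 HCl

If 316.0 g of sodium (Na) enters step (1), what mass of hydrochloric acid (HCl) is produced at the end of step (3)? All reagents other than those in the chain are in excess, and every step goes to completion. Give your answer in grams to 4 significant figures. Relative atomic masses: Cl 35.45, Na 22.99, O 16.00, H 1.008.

M(Na) = 22.99 g/mol.
M(HCl) = 1.008 + 35.45 = 36.458 g/mol.
n(Na) = 316.0 / 22.99 = 13.745 mol.
Reaction (1): Na→NaOH ratio 2:2 ⇒ n(NaOH) = 13.745 mol.
Reaction (2): NaOH→NaCl ratio 3:3 ⇒ n(NaCl) = 13.745 mol.
Reaction (3): NaCl→HCl ratio 2:2 ⇒ n(HCl) = 13.745 mol.
Mass of HCl = 13.745 × 36.458 = 501.12 g.

501.1 g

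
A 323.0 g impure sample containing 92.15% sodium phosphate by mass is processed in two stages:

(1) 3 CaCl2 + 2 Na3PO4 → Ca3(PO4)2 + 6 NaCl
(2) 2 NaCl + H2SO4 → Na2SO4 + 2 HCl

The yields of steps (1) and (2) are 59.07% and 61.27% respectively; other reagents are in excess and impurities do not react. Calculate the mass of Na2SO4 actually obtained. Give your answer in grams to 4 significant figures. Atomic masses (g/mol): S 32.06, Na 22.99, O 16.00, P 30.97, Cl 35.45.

140.0 g

Pure Na3PO4 = 323.0 × 0.9215 = 297.64 g.
M(Na3PO4) = 3(22.99) + 30.97 + 4(16.00) = 163.94 g/mol.
M(Na2SO4) = 2(22.99) + 32.06 + 4(16.00) = 142.04 g/mol.
n(Na3PO4) = 297.64 / 163.94 = 1.8156 mol.
Step 1 (Na3PO4:NaCl = 2:6): theoretical n(NaCl) = 5.4467 mol; at 59.07% yield, n(NaCl) = 3.2174 mol.
Step 2 (NaCl:Na2SO4 = 2:1): theoretical n(Na2SO4) = 1.6087 mol, so theoretical mass = 1.6087 × 142.04 = 228.50 g.
At 61.27% yield, actual mass of Na2SO4 = 228.50 × 0.6127 = 140.00 g.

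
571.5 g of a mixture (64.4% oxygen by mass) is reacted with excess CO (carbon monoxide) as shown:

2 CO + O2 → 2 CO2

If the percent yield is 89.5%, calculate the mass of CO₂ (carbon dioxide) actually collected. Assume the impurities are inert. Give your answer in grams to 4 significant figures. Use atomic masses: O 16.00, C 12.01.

906.1 g

Pure O2 available = 571.5 g × 0.644 = 368.05 g.
M(O2) = 2(16.00) = 32.00 g/mol.
M(CO2) = 12.01 + 2(16.00) = 44.01 g/mol.
n(O2) = 368.05 g / 32.00 g/mol = 11.501 mol.
From the equation the O2:CO2 mole ratio is 1:2, so n(CO2) = 11.501 × 2/1 = 23.003 mol.
Mass of CO2 = 23.003 mol × 44.01 g/mol = 1012.4 g.
Actual mass collected = 1012.4 g × 0.895 = 906.06 g.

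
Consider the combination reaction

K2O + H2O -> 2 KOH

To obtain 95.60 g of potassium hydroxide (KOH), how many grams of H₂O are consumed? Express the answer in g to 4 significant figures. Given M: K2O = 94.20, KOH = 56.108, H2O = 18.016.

15.35 g

n(KOH) = 95.600 g / 56.108 g/mol = 1.7039 mol.
From the equation the KOH:H2O mole ratio is 2:1, so n(H2O) = 1.7039 × 1/2 = 0.85193 mol.
Mass of H2O = 0.85193 mol × 18.016 g/mol = 15.348 g.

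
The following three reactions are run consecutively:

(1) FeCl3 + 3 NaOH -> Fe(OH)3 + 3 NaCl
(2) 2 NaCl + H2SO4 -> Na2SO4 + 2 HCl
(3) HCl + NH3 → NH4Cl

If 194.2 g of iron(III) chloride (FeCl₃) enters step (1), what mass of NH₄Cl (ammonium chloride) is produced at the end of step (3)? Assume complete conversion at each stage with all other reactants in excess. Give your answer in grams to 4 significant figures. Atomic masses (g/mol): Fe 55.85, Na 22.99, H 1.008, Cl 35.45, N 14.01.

192.1 g

M(FeCl3) = 55.85 + 3(35.45) = 162.20 g/mol.
M(NH4Cl) = 14.01 + 4(1.008) + 35.45 = 53.492 g/mol.
n(FeCl3) = 194.2 / 162.20 = 1.1973 mol.
Reaction (1): FeCl3→NaCl ratio 1:3 ⇒ n(NaCl) = 3.5919 mol.
Reaction (2): NaCl→HCl ratio 2:2 ⇒ n(HCl) = 3.5919 mol.
Reaction (3): HCl→NH4Cl ratio 1:1 ⇒ n(NH4Cl) = 3.5919 mol.
Mass of NH4Cl = 3.5919 × 53.492 = 192.14 g.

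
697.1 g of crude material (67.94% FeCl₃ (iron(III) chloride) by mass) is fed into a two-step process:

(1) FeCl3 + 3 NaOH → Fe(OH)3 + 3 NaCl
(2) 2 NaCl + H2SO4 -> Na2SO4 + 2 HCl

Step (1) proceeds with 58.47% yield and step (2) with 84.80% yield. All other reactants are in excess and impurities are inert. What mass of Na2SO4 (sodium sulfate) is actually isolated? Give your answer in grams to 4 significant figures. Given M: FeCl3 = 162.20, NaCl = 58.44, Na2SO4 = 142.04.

308.5 g

Pure FeCl3 = 697.1 × 0.6794 = 473.61 g.
n(FeCl3) = 473.61 / 162.20 = 2.9199 mol.
Step 1 (FeCl3:NaCl = 1:3): theoretical n(NaCl) = 8.7597 mol; at 58.47% yield, n(NaCl) = 5.1218 mol.
Step 2 (NaCl:Na2SO4 = 2:1): theoretical n(Na2SO4) = 2.5609 mol, so theoretical mass = 2.5609 × 142.04 = 363.75 g.
At 84.80% yield, actual mass of Na2SO4 = 363.75 × 0.8480 = 308.46 g.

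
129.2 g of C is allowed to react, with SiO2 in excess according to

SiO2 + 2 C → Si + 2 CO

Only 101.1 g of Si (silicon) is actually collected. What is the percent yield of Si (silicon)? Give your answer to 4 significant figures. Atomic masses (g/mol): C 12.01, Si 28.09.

66.91 %

M(C) = 12.01 g/mol.
M(Si) = 28.09 g/mol.
n(C) = 129.20 g / 12.01 g/mol = 10.758 mol.
From the equation the C:Si mole ratio is 2:1, so n(Si) = 10.758 × 1/2 = 5.3789 mol.
Mass of Si = 5.3789 mol × 28.09 g/mol = 151.09 g.
This is the theoretical yield. Percent yield = 101.1 g / 151.09 g × 100% = 66.913%.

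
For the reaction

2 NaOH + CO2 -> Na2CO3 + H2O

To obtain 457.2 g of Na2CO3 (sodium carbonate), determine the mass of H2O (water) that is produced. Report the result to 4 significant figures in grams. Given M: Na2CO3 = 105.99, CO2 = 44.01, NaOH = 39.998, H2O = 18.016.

77.71 g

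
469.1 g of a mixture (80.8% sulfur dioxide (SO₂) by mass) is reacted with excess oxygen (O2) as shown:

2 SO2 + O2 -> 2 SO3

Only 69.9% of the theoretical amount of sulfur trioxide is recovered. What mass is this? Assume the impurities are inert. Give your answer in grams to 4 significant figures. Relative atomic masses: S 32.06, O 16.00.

Pure SO2 available = 469.1 g × 0.808 = 379.03 g.
M(SO2) = 32.06 + 2(16.00) = 64.06 g/mol.
M(SO3) = 32.06 + 3(16.00) = 80.06 g/mol.
n(SO2) = 379.03 g / 64.06 g/mol = 5.9168 mol.
From the equation the SO2:SO3 mole ratio is 2:2, so n(SO3) = 5.9168 × 2/2 = 5.9168 mol.
Mass of SO3 = 5.9168 mol × 80.06 g/mol = 473.70 g.
Actual mass collected = 473.70 g × 0.699 = 331.12 g.

331.1 g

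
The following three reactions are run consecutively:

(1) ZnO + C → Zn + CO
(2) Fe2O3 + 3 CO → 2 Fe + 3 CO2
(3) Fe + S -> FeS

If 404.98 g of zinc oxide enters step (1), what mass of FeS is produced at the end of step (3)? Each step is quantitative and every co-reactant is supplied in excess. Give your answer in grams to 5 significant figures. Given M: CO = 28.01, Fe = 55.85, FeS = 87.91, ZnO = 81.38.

291.65 g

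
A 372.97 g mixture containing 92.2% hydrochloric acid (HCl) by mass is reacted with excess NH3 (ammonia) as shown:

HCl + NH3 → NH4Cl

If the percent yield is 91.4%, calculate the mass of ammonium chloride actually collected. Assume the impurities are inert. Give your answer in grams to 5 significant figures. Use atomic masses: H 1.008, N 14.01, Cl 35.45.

Pure HCl available = 372.97 g × 0.922 = 343.878 g.
M(HCl) = 1.008 + 35.45 = 36.458 g/mol.
M(NH4Cl) = 14.01 + 4(1.008) + 35.45 = 53.492 g/mol.
n(HCl) = 343.878 g / 36.458 g/mol = 9.43218 mol.
From the equation the HCl:NH4Cl mole ratio is 1:1, so n(NH4Cl) = 9.43218 × 1/1 = 9.43218 mol.
Mass of NH4Cl = 9.43218 mol × 53.492 g/mol = 504.546 g.
Actual mass collected = 504.546 g × 0.914 = 461.155 g.

461.16 g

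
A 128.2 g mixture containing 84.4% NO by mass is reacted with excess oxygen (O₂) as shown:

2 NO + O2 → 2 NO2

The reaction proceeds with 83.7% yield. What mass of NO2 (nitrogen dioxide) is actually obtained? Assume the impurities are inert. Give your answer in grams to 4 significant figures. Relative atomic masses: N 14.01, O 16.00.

138.8 g

Pure NO available = 128.2 g × 0.844 = 108.20 g.
M(NO) = 14.01 + 16.00 = 30.01 g/mol.
M(NO2) = 14.01 + 2(16.00) = 46.01 g/mol.
n(NO) = 108.20 g / 30.01 g/mol = 3.6055 mol.
From the equation the NO:NO2 mole ratio is 2:2, so n(NO2) = 3.6055 × 2/2 = 3.6055 mol.
Mass of NO2 = 3.6055 mol × 46.01 g/mol = 165.89 g.
Actual mass collected = 165.89 g × 0.837 = 138.85 g.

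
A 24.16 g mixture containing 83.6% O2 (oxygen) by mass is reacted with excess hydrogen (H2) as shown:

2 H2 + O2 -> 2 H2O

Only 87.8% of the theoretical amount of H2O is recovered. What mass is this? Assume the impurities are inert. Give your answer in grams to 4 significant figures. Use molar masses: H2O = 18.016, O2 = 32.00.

Pure O2 available = 24.16 g × 0.836 = 20.198 g.
n(O2) = 20.198 g / 32.00 g/mol = 0.63118 mol.
From the equation the O2:H2O mole ratio is 1:2, so n(H2O) = 0.63118 × 2/1 = 1.2624 mol.
Mass of H2O = 1.2624 mol × 18.016 g/mol = 22.743 g.
Actual mass collected = 22.743 g × 0.878 = 19.968 g.

19.97 g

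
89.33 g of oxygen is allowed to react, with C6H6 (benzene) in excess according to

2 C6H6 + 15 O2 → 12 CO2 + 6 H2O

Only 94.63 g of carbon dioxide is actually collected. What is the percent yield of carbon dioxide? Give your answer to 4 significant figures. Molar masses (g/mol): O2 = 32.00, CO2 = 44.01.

96.28 %

n(O2) = 89.330 g / 32.00 g/mol = 2.7916 mol.
From the equation the O2:CO2 mole ratio is 15:12, so n(CO2) = 2.7916 × 12/15 = 2.2332 mol.
Mass of CO2 = 2.2332 mol × 44.01 g/mol = 98.285 g.
This is the theoretical yield. Percent yield = 94.63 g / 98.285 g × 100% = 96.281%.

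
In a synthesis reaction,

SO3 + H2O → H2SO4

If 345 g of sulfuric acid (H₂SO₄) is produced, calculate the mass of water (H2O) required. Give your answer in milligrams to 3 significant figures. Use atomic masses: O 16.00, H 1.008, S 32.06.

M(H2SO4) = 2(1.008) + 32.06 + 4(16.00) = 98.076 g/mol.
M(H2O) = 2(1.008) + 16.00 = 18.016 g/mol.
n(H2SO4) = 345.0 g / 98.076 g/mol = 3.518 mol.
From the equation the H2SO4:H2O mole ratio is 1:1, so n(H2O) = 3.518 × 1/1 = 3.518 mol.
Mass of H2O = 3.518 mol × 18.016 g/mol = 63.37 g.
Converting to mg: 63.37 g = 63400 mg.

63400 mg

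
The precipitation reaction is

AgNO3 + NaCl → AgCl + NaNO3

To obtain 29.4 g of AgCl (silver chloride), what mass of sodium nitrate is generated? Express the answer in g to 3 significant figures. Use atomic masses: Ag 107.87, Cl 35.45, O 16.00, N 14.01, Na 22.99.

M(AgCl) = 107.87 + 35.45 = 143.32 g/mol.
M(NaNO3) = 22.99 + 14.01 + 3(16.00) = 85.00 g/mol.
n(AgCl) = 29.40 g / 143.32 g/mol = 0.2051 mol.
From the equation the AgCl:NaNO3 mole ratio is 1:1, so n(NaNO3) = 0.2051 × 1/1 = 0.2051 mol.
Mass of NaNO3 = 0.2051 mol × 85.00 g/mol = 17.44 g.

17.4 g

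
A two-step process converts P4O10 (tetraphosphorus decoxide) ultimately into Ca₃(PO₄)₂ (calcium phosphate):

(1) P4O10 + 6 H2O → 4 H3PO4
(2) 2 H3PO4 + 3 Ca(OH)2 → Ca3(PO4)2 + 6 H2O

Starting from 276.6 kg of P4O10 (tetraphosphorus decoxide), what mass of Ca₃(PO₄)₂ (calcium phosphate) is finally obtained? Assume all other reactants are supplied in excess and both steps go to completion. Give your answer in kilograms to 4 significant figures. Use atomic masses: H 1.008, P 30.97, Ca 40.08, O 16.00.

604.5 kg

M(P4O10) = 4(30.97) + 10(16.00) = 283.88 g/mol.
M(Ca3(PO4)2) = 3(40.08) + 2(30.97) + 8(16.00) = 310.18 g/mol.
276.6 kg = 276600 g.
n(P4O10) = 276600 / 283.88 = 974.36 mol.
Step 1 gives a 1:4 ratio of P4O10 to H3PO4, so n(H3PO4) = 3897.4 mol.
In step 2 the H3PO4:Ca3(PO4)2 ratio is 2:1, so n(Ca3(PO4)2) = 1948.7 mol.
Mass of Ca3(PO4)2 = 1948.7 × 310.18 = 604450 g = 604.5 kg.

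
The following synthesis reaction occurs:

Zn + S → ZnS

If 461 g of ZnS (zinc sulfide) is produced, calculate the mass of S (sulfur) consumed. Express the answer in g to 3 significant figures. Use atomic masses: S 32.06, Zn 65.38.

152 g

M(ZnS) = 65.38 + 32.06 = 97.44 g/mol.
M(S) = 32.06 g/mol.
n(ZnS) = 461.0 g / 97.44 g/mol = 4.731 mol.
From the equation the ZnS:S mole ratio is 1:1, so n(S) = 4.731 × 1/1 = 4.731 mol.
Mass of S = 4.731 mol × 32.06 g/mol = 151.7 g.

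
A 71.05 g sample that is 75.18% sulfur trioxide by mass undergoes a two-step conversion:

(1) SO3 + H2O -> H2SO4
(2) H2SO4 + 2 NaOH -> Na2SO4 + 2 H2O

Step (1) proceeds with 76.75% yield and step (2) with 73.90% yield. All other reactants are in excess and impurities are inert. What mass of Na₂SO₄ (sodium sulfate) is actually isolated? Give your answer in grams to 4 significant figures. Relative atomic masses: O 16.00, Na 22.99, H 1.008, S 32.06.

Pure SO3 = 71.05 × 0.7518 = 53.415 g.
M(SO3) = 32.06 + 3(16.00) = 80.06 g/mol.
M(Na2SO4) = 2(22.99) + 32.06 + 4(16.00) = 142.04 g/mol.
n(SO3) = 53.415 / 80.06 = 0.66719 mol.
Step 1 (SO3:H2SO4 = 1:1): theoretical n(H2SO4) = 0.66719 mol; at 76.75% yield, n(H2SO4) = 0.51207 mol.
Step 2 (H2SO4:Na2SO4 = 1:1): theoretical n(Na2SO4) = 0.51207 mol, so theoretical mass = 0.51207 × 142.04 = 72.734 g.
At 73.90% yield, actual mass of Na2SO4 = 72.734 × 0.7390 = 53.751 g.

53.75 g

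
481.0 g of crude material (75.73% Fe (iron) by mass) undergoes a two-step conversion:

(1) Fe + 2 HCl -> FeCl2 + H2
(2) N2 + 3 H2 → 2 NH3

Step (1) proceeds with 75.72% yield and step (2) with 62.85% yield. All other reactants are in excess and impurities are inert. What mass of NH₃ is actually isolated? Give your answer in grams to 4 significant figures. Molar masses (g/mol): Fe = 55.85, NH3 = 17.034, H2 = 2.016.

35.25 g

Pure Fe = 481.0 × 0.7573 = 364.26 g.
n(Fe) = 364.26 / 55.85 = 6.5221 mol.
Step 1 (Fe:H2 = 1:1): theoretical n(H2) = 6.5221 mol; at 75.72% yield, n(H2) = 4.9386 mol.
Step 2 (H2:NH3 = 3:2): theoretical n(NH3) = 3.2924 mol, so theoretical mass = 3.2924 × 17.034 = 56.082 g.
At 62.85% yield, actual mass of NH3 = 56.082 × 0.6285 = 35.248 g.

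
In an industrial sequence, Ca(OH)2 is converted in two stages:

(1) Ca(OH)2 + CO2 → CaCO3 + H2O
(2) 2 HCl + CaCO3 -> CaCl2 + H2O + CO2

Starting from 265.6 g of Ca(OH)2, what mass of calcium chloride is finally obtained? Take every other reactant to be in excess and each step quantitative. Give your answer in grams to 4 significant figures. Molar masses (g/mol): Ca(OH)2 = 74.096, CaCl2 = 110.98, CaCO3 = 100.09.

n(Ca(OH)2) = 265.60 / 74.096 = 3.5845 mol.
Step 1 gives a 1:1 ratio of Ca(OH)2 to CaCO3, so n(CaCO3) = 3.5845 mol.
In step 2 the CaCO3:CaCl2 ratio is 1:1, so n(CaCl2) = 3.5845 mol.
Mass of CaCl2 = 3.5845 × 110.98 = 397.81 g.

397.8 g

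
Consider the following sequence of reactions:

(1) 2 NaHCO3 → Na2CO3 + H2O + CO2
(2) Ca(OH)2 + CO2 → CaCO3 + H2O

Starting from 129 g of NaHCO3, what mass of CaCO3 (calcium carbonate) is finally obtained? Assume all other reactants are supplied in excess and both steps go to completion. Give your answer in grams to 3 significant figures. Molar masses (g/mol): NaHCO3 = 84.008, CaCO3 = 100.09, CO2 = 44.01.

76.8 g

n(NaHCO3) = 129.0 / 84.008 = 1.536 mol.
Step 1 gives a 2:1 ratio of NaHCO3 to CO2, so n(CO2) = 0.7678 mol.
In step 2 the CO2:CaCO3 ratio is 1:1, so n(CaCO3) = 0.7678 mol.
Mass of CaCO3 = 0.7678 × 100.09 = 76.85 g.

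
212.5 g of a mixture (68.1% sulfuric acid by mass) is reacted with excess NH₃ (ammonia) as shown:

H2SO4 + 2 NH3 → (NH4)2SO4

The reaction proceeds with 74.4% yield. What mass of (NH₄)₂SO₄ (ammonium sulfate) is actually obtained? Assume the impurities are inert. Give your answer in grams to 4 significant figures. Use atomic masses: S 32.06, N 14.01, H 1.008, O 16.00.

Pure H2SO4 available = 212.5 g × 0.681 = 144.71 g.
M(H2SO4) = 2(1.008) + 32.06 + 4(16.00) = 98.076 g/mol.
M((NH4)2SO4) = 2(14.01) + 8(1.008) + 32.06 + 4(16.00) = 132.144 g/mol.
n(H2SO4) = 144.71 g / 98.076 g/mol = 1.4755 mol.
From the equation the H2SO4:(NH4)2SO4 mole ratio is 1:1, so n((NH4)2SO4) = 1.4755 × 1/1 = 1.4755 mol.
Mass of (NH4)2SO4 = 1.4755 mol × 132.144 g/mol = 194.98 g.
Actual mass collected = 194.98 g × 0.744 = 145.07 g.

145.1 g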